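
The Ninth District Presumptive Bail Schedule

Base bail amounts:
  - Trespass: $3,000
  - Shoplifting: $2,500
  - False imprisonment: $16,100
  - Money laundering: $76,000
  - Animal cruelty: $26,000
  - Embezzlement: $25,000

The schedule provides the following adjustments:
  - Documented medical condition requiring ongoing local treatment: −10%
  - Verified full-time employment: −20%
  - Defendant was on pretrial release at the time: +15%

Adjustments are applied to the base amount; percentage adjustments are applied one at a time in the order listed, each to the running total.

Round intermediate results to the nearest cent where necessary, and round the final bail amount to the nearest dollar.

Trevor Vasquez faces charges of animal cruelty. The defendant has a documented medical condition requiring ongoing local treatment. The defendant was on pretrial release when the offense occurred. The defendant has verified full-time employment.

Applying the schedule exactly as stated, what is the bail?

Base amounts from the schedule: animal cruelty $26,000.
Single charge. Combined base = $26,000.
Documented medical condition requiring ongoing local treatment (−10%): $26,000 × 0.9 = $23,400.
Verified full-time employment (−20%): $23,400 × 0.8 = $18,720.
Defendant was on pretrial release at the time (+15%): $18,720 × 1.15 = $21,528.

$21,528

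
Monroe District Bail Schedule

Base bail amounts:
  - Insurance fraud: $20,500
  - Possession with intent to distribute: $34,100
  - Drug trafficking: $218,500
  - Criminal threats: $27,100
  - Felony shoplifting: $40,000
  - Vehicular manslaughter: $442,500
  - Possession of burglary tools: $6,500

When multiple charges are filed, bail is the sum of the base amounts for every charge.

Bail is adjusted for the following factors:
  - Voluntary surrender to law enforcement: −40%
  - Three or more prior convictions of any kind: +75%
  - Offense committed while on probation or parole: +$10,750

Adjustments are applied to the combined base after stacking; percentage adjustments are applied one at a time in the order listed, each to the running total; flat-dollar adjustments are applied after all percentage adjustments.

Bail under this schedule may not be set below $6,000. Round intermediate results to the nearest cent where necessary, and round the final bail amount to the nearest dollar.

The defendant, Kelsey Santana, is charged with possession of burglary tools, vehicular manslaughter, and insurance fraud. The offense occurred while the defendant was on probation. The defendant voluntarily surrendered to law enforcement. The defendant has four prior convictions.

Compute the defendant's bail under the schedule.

Base amounts from the schedule: possession of burglary tools $6,500; vehicular manslaughter $442,500; insurance fraud $20,500.
Stacking rule: sum of all bases. $6,500 + $442,500 + $20,500 = $469,500.
Voluntary surrender to law enforcement (−40%): $469,500 × 0.6 = $281,700.
Three or more prior convictions of any kind (+75%): $281,700 × 1.75 = $492,975.
Offense committed while on probation or parole (+$10,750 flat): $492,975 + $10,750 = $503,725.
$503,725 is at or above the $6,000 minimum.

$503,725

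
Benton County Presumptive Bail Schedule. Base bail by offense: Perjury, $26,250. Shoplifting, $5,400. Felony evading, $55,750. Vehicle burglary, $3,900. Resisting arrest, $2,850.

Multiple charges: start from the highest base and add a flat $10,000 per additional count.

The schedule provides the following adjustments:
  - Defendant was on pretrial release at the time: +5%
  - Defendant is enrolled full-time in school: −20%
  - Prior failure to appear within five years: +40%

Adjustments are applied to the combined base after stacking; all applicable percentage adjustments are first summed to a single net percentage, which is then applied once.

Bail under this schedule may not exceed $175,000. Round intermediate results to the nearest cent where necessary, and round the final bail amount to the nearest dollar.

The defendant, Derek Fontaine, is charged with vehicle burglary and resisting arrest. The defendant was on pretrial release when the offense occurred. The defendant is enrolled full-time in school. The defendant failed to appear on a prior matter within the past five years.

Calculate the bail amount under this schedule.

Base amounts from the schedule: vehicle burglary $3,900; resisting arrest $2,850.
Stacking rule: highest base plus $10,000 per additional charge. Highest is vehicle burglary at $3,900; 1 additional charge → +$10,000. Combined base = $13,900.
Net percentage adjustment: +5% −20% +40% = +25%. $13,900 × 1.25 = $17,375.
$17,375 is within the $175,000 maximum.

$17,375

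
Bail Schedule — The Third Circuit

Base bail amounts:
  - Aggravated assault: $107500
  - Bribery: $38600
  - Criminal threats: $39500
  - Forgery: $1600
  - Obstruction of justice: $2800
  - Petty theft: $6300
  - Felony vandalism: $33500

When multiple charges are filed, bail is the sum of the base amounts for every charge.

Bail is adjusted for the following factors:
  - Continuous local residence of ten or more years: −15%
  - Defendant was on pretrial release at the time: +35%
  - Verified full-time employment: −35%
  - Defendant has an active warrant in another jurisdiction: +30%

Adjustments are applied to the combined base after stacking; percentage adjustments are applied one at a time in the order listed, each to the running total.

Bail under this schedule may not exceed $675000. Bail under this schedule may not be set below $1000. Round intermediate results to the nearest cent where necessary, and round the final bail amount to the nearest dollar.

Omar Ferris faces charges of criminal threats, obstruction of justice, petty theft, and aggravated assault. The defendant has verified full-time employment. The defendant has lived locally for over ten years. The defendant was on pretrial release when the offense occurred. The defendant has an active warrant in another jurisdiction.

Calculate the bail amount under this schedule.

Base amounts from the schedule: criminal threats $39500; obstruction of justice $2800; petty theft $6300; aggravated assault $107500.
Stacking rule: sum of all bases. $39500 + $2800 + $6300 + $107500 = $156100.
Continuous local residence of ten or more years (−15%): $156100 × 0.85 = $132685.
Defendant was on pretrial release at the time (+35%): $132685 × 1.35 = $179124.75.
Verified full-time employment (−35%): $179124.75 × 0.65 = $116431.09.
Defendant has an active warrant in another jurisdiction (+30%): $116431.09 × 1.3 = $151360.42.
$151360.42 is within the $675000 maximum.
$151360.42 is at or above the $1000 minimum.
Rounded to the nearest dollar: $151360.

$151360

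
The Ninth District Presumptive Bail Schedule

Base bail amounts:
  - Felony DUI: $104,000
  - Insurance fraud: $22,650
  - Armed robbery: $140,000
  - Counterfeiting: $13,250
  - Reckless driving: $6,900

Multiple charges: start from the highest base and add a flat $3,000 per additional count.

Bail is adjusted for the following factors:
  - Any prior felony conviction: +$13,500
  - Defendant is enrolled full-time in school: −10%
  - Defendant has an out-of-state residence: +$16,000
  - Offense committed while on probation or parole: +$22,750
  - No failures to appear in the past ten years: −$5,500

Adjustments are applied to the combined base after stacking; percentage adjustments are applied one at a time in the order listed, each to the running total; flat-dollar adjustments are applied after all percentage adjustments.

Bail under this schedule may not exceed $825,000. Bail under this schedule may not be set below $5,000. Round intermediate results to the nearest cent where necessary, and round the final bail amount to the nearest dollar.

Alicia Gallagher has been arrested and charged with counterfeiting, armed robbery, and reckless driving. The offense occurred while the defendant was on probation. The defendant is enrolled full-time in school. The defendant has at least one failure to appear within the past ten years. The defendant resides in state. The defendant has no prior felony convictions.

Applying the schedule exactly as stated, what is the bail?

$154,150

Base amounts from the schedule: counterfeiting $13,250; armed robbery $140,000; reckless driving $6,900.
Stacking rule: highest base plus $3,000 per additional charge. Highest is armed robbery at $140,000; 2 additional charges → +$6,000. Combined base = $146,000.
Defendant is enrolled full-time in school (−10%): $146,000 × 0.9 = $131,400.
Offense committed while on probation or parole (+$22,750 flat): $131,400 + $22,750 = $154,150.
$154,150 is within the $825,000 maximum.
$154,150 is at or above the $5,000 minimum.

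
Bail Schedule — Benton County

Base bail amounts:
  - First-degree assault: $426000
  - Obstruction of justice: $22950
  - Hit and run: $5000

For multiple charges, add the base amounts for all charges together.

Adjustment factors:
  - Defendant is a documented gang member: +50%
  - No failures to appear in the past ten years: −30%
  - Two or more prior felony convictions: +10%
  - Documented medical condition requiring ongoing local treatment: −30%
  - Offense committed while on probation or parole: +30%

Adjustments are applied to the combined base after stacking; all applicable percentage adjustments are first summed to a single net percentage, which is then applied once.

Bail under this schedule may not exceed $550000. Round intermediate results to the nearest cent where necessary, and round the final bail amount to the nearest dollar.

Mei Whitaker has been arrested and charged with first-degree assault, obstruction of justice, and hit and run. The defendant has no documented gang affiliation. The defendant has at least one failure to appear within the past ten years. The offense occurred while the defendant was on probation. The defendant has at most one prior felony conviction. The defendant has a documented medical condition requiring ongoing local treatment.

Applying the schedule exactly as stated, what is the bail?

Base amounts from the schedule: first-degree assault $426000; obstruction of justice $22950; hit and run $5000.
Stacking rule: sum of all bases. $426000 + $22950 + $5000 = $453950.
Net percentage adjustment: −30% +30% = +0%. $453950 × 1 = $453950.
$453950 is within the $550000 maximum.

$453950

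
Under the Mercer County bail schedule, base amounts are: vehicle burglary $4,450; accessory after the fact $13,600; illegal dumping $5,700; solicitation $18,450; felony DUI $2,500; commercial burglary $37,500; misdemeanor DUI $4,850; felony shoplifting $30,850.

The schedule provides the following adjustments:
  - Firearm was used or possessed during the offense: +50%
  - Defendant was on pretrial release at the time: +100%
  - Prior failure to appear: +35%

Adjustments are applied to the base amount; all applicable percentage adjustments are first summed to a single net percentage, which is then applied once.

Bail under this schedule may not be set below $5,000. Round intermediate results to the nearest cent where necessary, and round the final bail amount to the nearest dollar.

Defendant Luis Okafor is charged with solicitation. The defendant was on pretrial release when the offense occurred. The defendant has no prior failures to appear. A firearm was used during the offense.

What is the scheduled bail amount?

Base amounts from the schedule: solicitation $18,450.
Single charge. Combined base = $18,450.
Net percentage adjustment: +50% +100% = +150%. $18,450 × 2.5 = $46,125.
$46,125 is at or above the $5,000 minimum.

$46,125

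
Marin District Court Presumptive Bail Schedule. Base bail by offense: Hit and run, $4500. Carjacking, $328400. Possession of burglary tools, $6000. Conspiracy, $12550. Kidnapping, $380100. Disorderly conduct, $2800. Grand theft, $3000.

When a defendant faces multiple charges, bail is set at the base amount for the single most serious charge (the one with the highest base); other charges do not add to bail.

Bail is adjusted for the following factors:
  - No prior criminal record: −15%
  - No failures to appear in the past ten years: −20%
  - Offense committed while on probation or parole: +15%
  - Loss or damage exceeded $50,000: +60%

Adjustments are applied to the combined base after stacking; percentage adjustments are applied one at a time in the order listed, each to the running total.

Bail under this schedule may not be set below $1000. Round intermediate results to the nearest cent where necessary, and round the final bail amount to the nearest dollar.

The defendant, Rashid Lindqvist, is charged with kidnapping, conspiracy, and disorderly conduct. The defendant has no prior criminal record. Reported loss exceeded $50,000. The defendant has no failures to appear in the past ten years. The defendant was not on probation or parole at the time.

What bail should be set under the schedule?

$413549

Base amounts from the schedule: kidnapping $380100; conspiracy $12550; disorderly conduct $2800.
Stacking rule: use the highest base only. Highest is kidnapping at $380100. Combined base = $380100.
No prior criminal record (−15%): $380100 × 0.85 = $323085.
No failures to appear in the past ten years (−20%): $323085 × 0.8 = $258468.
Loss or damage exceeded $50,000 (+60%): $258468 × 1.6 = $413548.80.
$413548.80 is at or above the $1000 minimum.
Rounded to the nearest dollar: $413549.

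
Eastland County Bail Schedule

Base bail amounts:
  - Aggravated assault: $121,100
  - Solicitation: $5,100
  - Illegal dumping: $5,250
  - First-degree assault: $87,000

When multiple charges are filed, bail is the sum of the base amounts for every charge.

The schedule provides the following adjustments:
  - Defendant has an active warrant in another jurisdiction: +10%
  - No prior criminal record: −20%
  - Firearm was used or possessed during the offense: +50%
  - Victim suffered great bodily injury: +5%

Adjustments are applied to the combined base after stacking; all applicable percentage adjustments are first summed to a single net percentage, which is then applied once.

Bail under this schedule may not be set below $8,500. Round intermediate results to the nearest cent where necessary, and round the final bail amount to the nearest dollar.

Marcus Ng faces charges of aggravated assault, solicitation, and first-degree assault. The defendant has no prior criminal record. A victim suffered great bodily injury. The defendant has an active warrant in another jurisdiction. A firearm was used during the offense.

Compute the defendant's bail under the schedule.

$309,140

Base amounts from the schedule: aggravated assault $121,100; solicitation $5,100; first-degree assault $87,000.
Stacking rule: sum of all bases. $121,100 + $5,100 + $87,000 = $213,200.
Net percentage adjustment: +10% −20% +50% +5% = +45%. $213,200 × 1.45 = $309,140.
$309,140 is at or above the $8,500 minimum.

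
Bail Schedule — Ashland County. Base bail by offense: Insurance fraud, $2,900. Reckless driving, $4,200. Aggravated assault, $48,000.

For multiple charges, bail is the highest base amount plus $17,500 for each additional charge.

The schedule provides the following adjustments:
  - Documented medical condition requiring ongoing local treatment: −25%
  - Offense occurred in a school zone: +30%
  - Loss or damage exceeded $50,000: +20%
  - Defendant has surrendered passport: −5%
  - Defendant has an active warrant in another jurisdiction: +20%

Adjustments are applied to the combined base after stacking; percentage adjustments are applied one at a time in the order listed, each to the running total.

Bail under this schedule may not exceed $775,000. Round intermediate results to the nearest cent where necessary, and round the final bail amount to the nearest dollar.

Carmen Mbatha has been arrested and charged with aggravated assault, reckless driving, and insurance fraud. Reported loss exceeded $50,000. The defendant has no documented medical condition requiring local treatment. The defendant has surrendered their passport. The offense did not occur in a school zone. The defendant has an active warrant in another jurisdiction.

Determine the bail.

Base amounts from the schedule: aggravated assault $48,000; reckless driving $4,200; insurance fraud $2,900.
Stacking rule: highest base plus $17,500 per additional charge. Highest is aggravated assault at $48,000; 2 additional charges → +$35,000. Combined base = $83,000.
Loss or damage exceeded $50,000 (+20%): $83,000 × 1.2 = $99,600.
Defendant has surrendered passport (−5%): $99,600 × 0.95 = $94,620.
Defendant has an active warrant in another jurisdiction (+20%): $94,620 × 1.2 = $113,544.
$113,544 is within the $775,000 maximum.

$113,544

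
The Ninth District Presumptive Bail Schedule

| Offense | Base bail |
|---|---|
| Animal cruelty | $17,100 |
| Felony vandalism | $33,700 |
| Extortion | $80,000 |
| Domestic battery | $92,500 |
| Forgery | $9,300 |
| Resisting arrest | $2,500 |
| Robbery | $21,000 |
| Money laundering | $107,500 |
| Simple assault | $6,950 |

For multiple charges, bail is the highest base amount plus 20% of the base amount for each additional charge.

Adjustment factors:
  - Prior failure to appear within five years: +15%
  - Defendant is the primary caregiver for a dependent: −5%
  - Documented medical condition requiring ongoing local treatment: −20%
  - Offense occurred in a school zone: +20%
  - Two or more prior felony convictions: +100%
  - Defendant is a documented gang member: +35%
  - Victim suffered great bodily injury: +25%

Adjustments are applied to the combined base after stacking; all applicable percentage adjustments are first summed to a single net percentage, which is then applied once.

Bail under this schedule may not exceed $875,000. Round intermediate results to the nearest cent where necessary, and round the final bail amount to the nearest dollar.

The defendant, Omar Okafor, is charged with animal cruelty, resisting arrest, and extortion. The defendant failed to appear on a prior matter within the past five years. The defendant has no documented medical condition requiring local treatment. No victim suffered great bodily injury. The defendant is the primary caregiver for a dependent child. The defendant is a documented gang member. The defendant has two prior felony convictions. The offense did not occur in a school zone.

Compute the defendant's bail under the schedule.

$205,604

Base amounts from the schedule: animal cruelty $17,100; resisting arrest $2,500; extortion $80,000.
Stacking rule: highest base plus 20% of each additional charge. Highest is extortion at $80,000. Additional: $17,100 × 20% = $3,420; $2,500 × 20% = $500. Combined base = $80,000 + $3,920 = $83,920.
Net percentage adjustment: +15% −5% +100% +35% = +145%. $83,920 × 2.45 = $205,604.
$205,604 is within the $875,000 maximum.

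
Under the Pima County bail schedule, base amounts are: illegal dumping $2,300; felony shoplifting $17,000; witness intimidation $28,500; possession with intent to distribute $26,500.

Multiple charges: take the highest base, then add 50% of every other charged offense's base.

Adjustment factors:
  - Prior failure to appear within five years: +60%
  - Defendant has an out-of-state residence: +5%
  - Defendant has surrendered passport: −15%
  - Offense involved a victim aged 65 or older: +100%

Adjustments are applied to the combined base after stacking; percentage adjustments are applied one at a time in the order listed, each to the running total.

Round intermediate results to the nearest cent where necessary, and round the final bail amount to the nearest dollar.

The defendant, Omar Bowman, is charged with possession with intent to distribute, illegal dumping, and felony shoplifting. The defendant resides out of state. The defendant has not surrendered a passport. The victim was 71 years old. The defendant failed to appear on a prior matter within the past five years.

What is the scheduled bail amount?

$121,464

Base amounts from the schedule: possession with intent to distribute $26,500; illegal dumping $2,300; felony shoplifting $17,000.
Stacking rule: highest base plus 50% of each additional charge. Highest is possession with intent to distribute at $26,500. Additional: $2,300 × 50% = $1,150; $17,000 × 50% = $8,500. Combined base = $26,500 + $9,650 = $36,150.
Prior failure to appear within five years (+60%): $36,150 × 1.6 = $57,840.
Defendant has an out-of-state residence (+5%): $57,840 × 1.05 = $60,732.
Offense involved a victim aged 65 or older (+100%): $60,732 × 2 = $121,464.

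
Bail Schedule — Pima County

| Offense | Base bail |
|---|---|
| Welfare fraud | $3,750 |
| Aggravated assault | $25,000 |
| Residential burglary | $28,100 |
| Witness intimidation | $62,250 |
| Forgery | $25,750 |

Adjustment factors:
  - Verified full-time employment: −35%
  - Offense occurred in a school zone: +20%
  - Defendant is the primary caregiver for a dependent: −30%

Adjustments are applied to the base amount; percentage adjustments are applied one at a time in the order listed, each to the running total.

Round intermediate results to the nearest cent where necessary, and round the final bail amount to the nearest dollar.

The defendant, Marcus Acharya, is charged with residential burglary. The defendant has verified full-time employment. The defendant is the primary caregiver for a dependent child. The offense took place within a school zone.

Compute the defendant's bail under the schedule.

Base amounts from the schedule: residential burglary $28,100.
Single charge. Combined base = $28,100.
Verified full-time employment (−35%): $28,100 × 0.65 = $18,265.
Offense occurred in a school zone (+20%): $18,265 × 1.2 = $21,918.
Defendant is the primary caregiver for a dependent (−30%): $21,918 × 0.7 = $15,342.60.
Rounded to the nearest dollar: $15,343.

$15,343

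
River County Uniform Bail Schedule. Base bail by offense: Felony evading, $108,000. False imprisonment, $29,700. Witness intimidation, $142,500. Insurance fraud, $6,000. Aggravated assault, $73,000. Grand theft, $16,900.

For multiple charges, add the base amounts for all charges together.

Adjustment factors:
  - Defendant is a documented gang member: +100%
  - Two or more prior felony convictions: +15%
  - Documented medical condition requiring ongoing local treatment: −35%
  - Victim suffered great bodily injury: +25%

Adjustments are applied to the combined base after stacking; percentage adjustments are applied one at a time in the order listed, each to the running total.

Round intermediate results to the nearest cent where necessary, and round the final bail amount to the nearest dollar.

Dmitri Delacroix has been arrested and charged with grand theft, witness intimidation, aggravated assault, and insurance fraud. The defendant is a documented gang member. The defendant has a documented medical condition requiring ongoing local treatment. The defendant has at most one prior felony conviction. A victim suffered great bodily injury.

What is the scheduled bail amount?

Base amounts from the schedule: grand theft $16,900; witness intimidation $142,500; aggravated assault $73,000; insurance fraud $6,000.
Stacking rule: sum of all bases. $16,900 + $142,500 + $73,000 + $6,000 = $238,400.
Defendant is a documented gang member (+100%): $238,400 × 2 = $476,800.
Documented medical condition requiring ongoing local treatment (−35%): $476,800 × 0.65 = $309,920.
Victim suffered great bodily injury (+25%): $309,920 × 1.25 = $387,400.

$387,400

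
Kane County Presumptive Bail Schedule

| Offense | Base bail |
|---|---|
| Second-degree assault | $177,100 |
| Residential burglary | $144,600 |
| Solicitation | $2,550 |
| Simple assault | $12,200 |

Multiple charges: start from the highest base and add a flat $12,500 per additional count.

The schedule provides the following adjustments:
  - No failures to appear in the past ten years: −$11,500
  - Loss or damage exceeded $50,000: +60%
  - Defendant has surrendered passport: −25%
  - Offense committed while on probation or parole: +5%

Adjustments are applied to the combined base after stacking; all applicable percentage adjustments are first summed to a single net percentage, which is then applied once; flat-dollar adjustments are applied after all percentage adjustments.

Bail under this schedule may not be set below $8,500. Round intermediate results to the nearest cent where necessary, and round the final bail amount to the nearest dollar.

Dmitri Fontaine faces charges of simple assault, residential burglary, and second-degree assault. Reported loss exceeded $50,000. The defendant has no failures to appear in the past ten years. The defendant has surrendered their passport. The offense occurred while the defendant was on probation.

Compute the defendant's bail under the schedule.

$271,440

Base amounts from the schedule: simple assault $12,200; residential burglary $144,600; second-degree assault $177,100.
Stacking rule: highest base plus $12,500 per additional charge. Highest is second-degree assault at $177,100; 2 additional charges → +$25,000. Combined base = $202,100.
Net percentage adjustment: +60% −25% +5% = +40%. $202,100 × 1.4 = $282,940.
No failures to appear in the past ten years (−$11,500 flat): $282,940 − $11,500 = $271,440.
$271,440 is at or above the $8,500 minimum.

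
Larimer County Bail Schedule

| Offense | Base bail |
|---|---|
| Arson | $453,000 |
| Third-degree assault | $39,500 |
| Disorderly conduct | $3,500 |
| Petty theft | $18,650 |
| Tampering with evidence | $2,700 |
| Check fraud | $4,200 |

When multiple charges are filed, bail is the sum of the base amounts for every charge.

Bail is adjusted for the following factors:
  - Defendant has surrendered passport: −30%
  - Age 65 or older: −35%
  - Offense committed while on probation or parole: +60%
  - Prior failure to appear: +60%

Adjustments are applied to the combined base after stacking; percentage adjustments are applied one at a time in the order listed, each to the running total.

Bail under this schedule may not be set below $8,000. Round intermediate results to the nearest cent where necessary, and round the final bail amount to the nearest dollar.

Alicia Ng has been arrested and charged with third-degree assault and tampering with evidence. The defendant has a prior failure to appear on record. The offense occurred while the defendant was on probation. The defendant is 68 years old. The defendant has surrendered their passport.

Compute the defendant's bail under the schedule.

Base amounts from the schedule: third-degree assault $39,500; tampering with evidence $2,700.
Stacking rule: sum of all bases. $39,500 + $2,700 = $42,200.
Defendant has surrendered passport (−30%): $42,200 × 0.7 = $29,540.
Age 65 or older (−35%): $29,540 × 0.65 = $19,201.
Offense committed while on probation or parole (+60%): $19,201 × 1.6 = $30,721.60.
Prior failure to appear (+60%): $30,721.60 × 1.6 = $49,154.56.
$49,154.56 is at or above the $8,000 minimum.
Rounded to the nearest dollar: $49,155.

$49,155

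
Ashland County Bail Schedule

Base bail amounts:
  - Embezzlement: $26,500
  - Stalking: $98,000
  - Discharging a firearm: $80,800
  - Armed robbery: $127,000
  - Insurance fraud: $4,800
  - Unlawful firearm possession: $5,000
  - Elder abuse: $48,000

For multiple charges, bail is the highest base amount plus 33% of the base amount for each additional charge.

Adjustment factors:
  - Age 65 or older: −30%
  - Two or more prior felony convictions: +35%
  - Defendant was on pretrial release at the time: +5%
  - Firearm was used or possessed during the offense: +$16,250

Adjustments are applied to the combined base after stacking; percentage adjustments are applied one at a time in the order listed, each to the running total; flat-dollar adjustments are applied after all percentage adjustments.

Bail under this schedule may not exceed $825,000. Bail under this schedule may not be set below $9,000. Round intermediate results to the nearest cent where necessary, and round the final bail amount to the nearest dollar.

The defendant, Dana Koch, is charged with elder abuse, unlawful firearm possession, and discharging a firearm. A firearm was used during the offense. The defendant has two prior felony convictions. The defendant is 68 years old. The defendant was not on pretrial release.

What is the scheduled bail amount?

$109,134

Base amounts from the schedule: elder abuse $48,000; unlawful firearm possession $5,000; discharging a firearm $80,800.
Stacking rule: highest base plus 33% of each additional charge. Highest is discharging a firearm at $80,800. Additional: $48,000 × 33% = $15,840; $5,000 × 33% = $1,650. Combined base = $80,800 + $17,490 = $98,290.
Age 65 or older (−30%): $98,290 × 0.7 = $68,803.
Two or more prior felony convictions (+35%): $68,803 × 1.35 = $92,884.05.
Firearm was used or possessed during the offense (+$16,250 flat): $92,884.05 + $16,250 = $109,134.05.
$109,134.05 is within the $825,000 maximum.
$109,134.05 is at or above the $9,000 minimum.
Rounded to the nearest dollar: $109,134.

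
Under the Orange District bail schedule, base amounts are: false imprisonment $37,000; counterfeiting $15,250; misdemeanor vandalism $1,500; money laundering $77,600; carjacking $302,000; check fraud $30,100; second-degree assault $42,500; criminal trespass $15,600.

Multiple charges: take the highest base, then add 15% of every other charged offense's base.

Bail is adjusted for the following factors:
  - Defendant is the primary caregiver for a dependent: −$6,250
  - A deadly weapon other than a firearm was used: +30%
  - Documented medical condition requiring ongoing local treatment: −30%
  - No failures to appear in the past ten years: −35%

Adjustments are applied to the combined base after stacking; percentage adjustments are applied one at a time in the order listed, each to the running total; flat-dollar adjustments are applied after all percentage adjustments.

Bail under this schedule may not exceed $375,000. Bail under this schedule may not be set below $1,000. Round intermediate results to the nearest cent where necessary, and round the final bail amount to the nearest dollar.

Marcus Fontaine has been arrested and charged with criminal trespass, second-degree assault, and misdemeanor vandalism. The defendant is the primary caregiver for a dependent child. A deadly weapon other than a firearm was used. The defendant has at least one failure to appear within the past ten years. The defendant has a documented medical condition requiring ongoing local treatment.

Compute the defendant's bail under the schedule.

Base amounts from the schedule: criminal trespass $15,600; second-degree assault $42,500; misdemeanor vandalism $1,500.
Stacking rule: highest base plus 15% of each additional charge. Highest is second-degree assault at $42,500. Additional: $15,600 × 15% = $2,340; $1,500 × 15% = $225. Combined base = $42,500 + $2,565 = $45,065.
A deadly weapon other than a firearm was used (+30%): $45,065 × 1.3 = $58,584.50.
Documented medical condition requiring ongoing local treatment (−30%): $58,584.50 × 0.7 = $41,009.15.
Defendant is the primary caregiver for a dependent (−$6,250 flat): $41,009.15 − $6,250 = $34,759.15.
$34,759.15 is within the $375,000 maximum.
$34,759.15 is at or above the $1,000 minimum.
Rounded to the nearest dollar: $34,759.

$34,759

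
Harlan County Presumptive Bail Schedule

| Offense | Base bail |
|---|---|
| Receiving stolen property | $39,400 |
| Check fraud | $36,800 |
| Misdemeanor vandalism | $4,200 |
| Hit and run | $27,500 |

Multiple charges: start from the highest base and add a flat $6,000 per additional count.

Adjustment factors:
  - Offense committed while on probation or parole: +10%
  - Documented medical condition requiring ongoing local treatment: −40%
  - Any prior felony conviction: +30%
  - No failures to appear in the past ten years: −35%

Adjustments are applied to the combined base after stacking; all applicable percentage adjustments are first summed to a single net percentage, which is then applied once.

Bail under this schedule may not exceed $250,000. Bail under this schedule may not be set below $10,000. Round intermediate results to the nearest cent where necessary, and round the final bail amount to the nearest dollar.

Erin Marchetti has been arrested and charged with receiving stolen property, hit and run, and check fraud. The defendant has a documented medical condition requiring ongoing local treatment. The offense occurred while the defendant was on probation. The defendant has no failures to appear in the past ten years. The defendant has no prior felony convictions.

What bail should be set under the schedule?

$17,990

Base amounts from the schedule: receiving stolen property $39,400; hit and run $27,500; check fraud $36,800.
Stacking rule: highest base plus $6,000 per additional charge. Highest is receiving stolen property at $39,400; 2 additional charges → +$12,000. Combined base = $51,400.
Net percentage adjustment: +10% −40% −35% = −65%. $51,400 × 0.35 = $17,990.
$17,990 is within the $250,000 maximum.
$17,990 is at or above the $10,000 minimum.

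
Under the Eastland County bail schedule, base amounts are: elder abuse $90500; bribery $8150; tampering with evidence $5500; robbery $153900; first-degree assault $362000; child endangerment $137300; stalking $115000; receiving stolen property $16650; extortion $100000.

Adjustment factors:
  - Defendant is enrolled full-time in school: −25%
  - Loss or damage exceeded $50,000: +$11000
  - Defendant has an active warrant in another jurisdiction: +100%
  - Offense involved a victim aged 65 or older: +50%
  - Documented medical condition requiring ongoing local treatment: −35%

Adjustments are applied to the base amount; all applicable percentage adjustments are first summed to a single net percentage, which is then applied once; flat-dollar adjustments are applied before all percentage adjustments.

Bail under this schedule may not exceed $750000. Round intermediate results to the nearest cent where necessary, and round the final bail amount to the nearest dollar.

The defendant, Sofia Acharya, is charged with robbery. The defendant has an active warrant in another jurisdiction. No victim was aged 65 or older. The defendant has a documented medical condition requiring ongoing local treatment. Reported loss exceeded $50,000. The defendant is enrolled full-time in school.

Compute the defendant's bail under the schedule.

$230860

Base amounts from the schedule: robbery $153900.
Single charge. Combined base = $153900.
Loss or damage exceeded $50,000 (+$11000 flat): $153900 + $11000 = $164900.
Net percentage adjustment: −25% +100% −35% = +40%. $164900 × 1.4 = $230860.
$230860 is within the $750000 maximum.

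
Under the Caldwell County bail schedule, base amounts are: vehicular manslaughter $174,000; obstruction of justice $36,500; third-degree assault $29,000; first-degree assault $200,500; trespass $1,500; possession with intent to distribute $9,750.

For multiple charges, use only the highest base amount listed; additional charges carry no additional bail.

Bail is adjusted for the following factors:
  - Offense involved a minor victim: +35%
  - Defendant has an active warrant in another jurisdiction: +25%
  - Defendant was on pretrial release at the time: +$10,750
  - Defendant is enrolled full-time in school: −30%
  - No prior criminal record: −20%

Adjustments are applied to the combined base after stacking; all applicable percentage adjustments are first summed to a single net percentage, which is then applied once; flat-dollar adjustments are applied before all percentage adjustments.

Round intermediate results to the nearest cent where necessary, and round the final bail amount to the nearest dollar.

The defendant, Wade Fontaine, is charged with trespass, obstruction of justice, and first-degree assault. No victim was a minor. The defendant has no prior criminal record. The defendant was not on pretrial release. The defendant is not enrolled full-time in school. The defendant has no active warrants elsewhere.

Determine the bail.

$160,400

Base amounts from the schedule: trespass $1,500; obstruction of justice $36,500; first-degree assault $200,500.
Stacking rule: use the highest base only. Highest is first-degree assault at $200,500. Combined base = $200,500.
No prior criminal record (−20%): $200,500 × 0.8 = $160,400.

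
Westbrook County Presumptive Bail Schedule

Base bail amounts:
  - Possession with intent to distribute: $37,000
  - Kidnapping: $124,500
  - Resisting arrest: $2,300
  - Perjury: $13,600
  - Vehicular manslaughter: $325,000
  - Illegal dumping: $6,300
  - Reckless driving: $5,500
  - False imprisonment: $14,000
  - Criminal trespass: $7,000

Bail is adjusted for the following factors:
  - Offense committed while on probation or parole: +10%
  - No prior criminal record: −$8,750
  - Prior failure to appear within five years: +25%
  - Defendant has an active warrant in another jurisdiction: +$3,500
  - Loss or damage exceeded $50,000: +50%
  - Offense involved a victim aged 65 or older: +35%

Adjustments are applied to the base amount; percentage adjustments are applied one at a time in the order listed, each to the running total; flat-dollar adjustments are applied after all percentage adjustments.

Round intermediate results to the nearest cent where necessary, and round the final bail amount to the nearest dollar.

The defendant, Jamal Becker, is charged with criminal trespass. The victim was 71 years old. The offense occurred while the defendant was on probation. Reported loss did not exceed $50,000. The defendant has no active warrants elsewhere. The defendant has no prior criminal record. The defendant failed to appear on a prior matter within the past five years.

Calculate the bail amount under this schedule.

Base amounts from the schedule: criminal trespass $7,000.
Single charge. Combined base = $7,000.
Offense committed while on probation or parole (+10%): $7,000 × 1.1 = $7,700.
Prior failure to appear within five years (+25%): $7,700 × 1.25 = $9,625.
Offense involved a victim aged 65 or older (+35%): $9,625 × 1.35 = $12,993.75.
No prior criminal record (−$8,750 flat): $12,993.75 − $8,750 = $4,243.75.
Rounded to the nearest dollar: $4,244.

$4,244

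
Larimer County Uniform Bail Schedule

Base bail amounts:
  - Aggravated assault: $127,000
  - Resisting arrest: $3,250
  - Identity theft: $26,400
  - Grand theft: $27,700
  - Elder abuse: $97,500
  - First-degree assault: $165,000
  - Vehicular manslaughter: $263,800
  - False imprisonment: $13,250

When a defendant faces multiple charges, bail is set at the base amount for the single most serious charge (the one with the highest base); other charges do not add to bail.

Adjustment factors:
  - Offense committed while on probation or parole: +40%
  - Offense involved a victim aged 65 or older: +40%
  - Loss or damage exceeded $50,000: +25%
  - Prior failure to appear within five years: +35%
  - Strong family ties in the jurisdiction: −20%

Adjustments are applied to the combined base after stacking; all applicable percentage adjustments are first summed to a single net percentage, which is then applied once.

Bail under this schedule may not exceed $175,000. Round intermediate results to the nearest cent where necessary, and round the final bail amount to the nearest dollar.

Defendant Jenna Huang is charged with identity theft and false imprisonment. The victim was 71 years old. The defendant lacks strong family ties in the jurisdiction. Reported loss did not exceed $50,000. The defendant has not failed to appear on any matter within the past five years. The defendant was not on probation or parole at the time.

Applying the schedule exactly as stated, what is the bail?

Base amounts from the schedule: identity theft $26,400; false imprisonment $13,250.
Stacking rule: use the highest base only. Highest is identity theft at $26,400. Combined base = $26,400.
Offense involved a victim aged 65 or older (+40%): $26,400 × 1.4 = $36,960.
$36,960 is within the $175,000 maximum.

$36,960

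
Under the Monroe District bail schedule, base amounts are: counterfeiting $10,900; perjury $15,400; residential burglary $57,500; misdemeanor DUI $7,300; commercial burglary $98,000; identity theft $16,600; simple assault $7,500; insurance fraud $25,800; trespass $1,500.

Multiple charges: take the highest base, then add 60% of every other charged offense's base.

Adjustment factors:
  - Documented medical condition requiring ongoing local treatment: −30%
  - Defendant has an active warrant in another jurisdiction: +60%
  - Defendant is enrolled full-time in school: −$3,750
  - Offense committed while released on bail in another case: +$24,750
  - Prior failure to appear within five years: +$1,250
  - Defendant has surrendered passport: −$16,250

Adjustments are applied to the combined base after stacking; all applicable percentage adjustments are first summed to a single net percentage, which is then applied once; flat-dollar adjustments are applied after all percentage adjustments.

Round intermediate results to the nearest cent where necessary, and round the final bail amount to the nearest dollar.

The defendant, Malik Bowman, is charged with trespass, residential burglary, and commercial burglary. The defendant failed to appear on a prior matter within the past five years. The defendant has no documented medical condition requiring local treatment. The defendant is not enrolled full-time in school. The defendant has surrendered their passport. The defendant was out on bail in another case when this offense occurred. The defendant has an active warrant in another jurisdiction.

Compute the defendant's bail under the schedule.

Base amounts from the schedule: trespass $1,500; residential burglary $57,500; commercial burglary $98,000.
Stacking rule: highest base plus 60% of each additional charge. Highest is commercial burglary at $98,000. Additional: $1,500 × 60% = $900; $57,500 × 60% = $34,500. Combined base = $98,000 + $35,400 = $133,400.
Defendant has an active warrant in another jurisdiction (+60%): $133,400 × 1.6 = $213,440.
Offense committed while released on bail in another case (+$24,750 flat): $213,440 + $24,750 = $238,190.
Prior failure to appear within five years (+$1,250 flat): $238,190 + $1,250 = $239,440.
Defendant has surrendered passport (−$16,250 flat): $239,440 − $16,250 = $223,190.

$223,190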